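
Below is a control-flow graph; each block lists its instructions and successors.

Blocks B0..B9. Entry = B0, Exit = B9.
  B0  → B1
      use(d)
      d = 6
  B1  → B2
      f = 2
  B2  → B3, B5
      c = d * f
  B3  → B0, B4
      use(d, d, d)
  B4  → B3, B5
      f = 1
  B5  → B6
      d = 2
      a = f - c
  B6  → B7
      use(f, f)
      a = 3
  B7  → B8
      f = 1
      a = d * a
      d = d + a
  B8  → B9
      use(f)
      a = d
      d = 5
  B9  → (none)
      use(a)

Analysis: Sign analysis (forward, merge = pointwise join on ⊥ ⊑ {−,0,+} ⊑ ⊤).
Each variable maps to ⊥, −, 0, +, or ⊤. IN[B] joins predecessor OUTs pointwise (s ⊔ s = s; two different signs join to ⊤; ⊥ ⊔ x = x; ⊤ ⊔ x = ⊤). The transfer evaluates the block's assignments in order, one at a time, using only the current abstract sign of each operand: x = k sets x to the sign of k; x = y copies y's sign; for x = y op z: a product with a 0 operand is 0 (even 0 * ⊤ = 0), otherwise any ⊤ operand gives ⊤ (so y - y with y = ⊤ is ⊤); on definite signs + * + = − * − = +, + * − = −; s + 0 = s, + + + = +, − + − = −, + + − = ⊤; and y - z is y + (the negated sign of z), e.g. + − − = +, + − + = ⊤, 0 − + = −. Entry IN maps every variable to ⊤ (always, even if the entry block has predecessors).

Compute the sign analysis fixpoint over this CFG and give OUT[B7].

Answer: {a: +, b: ⊤, c: +, d: +, e: ⊤, f: +}

Trace:
Fixpoint table:
  B0:  IN=(all ⊤)  OUT={d:+; rest ⊤}
  B1:  IN={d:+; rest ⊤}  OUT={d:+, f:+; rest ⊤}
  B2:  IN={d:+, f:+; rest ⊤}  OUT={c:+, d:+, f:+; rest ⊤}
  B3:  IN={c:+, d:+, f:+; rest ⊤}  OUT={c:+, d:+, f:+; rest ⊤}
  B4:  IN={c:+, d:+, f:+; rest ⊤}  OUT={c:+, d:+, f:+; rest ⊤}
  B5:  IN={c:+, d:+, f:+; rest ⊤}  OUT={c:+, d:+, f:+; rest ⊤}
  B6:  IN={c:+, d:+, f:+; rest ⊤}  OUT={a:+, c:+, d:+, f:+; rest ⊤}
  B7:  IN={a:+, c:+, d:+, f:+; rest ⊤}  OUT={a:+, c:+, d:+, f:+; rest ⊤}
  B8:  IN={a:+, c:+, d:+, f:+; rest ⊤}  OUT={a:+, c:+, d:+, f:+; rest ⊤}
  B9:  IN={a:+, c:+, d:+, f:+; rest ⊤}  OUT={a:+, c:+, d:+, f:+; rest ⊤}

Merge at B7: IN[B7] = OUT[B6] = {a: +, b: ⊤, c: +, d: +, e: ⊤, f: +}
Applying B7's transfer function to that IN value gives OUT[B7] (row B7 above).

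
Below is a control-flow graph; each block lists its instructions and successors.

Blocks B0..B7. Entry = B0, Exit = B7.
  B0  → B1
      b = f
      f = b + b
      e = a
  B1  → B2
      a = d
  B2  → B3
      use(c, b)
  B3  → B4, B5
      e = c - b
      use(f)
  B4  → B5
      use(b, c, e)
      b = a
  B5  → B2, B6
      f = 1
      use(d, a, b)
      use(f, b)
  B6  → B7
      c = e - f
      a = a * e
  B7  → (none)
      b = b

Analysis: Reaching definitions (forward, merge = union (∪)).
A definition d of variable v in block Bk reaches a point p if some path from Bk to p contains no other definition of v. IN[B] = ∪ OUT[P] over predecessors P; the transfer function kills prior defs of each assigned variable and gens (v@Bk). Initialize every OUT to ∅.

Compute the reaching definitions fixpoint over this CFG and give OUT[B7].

Fixpoint table:
  B0:  IN={}  OUT={b@B0, e@B0, f@B0}
  B1:  IN={b@B0, e@B0, f@B0}  OUT={a@B1, b@B0, e@B0, f@B0}
  B2:  IN={a@B1, b@B0, b@B4, e@B0, e@B3, f@B0, f@B5}  OUT={a@B1, b@B0, b@B4, e@B0, e@B3, f@B0, f@B5}
  B3:  IN={a@B1, b@B0, b@B4, e@B0, e@B3, f@B0, f@B5}  OUT={a@B1, b@B0, b@B4, e@B3, f@B0, f@B5}
  B4:  IN={a@B1, b@B0, b@B4, e@B3, f@B0, f@B5}  OUT={a@B1, b@B4, e@B3, f@B0, f@B5}
  B5:  IN={a@B1, b@B0, b@B4, e@B3, f@B0, f@B5}  OUT={a@B1, b@B0, b@B4, e@B3, f@B5}
  B6:  IN={a@B1, b@B0, b@B4, e@B3, f@B5}  OUT={a@B6, b@B0, b@B4, c@B6, e@B3, f@B5}
  B7:  IN={a@B6, b@B0, b@B4, c@B6, e@B3, f@B5}  OUT={a@B6, b@B7, c@B6, e@B3, f@B5}

Merge at B7: IN[B7] = OUT[B6] = {a@B6, b@B0, b@B4, c@B6, e@B3, f@B5}
Applying B7's transfer function to that IN value gives OUT[B7] (row B7 above).

Answer: {a@B6, b@B7, c@B6, e@B3, f@B5}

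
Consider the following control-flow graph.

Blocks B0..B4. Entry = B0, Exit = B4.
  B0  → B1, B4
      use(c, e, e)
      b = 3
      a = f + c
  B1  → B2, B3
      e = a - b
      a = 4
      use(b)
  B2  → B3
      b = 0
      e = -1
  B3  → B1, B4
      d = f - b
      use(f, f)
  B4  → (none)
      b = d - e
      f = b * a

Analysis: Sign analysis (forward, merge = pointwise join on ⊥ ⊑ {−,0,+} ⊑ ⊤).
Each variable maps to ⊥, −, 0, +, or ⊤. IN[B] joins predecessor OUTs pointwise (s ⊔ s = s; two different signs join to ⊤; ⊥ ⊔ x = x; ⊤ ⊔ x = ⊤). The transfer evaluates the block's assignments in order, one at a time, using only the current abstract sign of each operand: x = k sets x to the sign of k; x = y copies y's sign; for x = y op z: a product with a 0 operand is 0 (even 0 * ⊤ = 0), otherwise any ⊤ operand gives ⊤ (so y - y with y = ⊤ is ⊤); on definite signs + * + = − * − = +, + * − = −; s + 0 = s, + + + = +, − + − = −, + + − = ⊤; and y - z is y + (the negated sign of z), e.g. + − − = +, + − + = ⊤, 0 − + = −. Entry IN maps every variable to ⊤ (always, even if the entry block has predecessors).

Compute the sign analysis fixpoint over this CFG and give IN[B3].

Per-block solution:
  B0: | IN=(all ⊤) | OUT={b:+; rest ⊤}
  B1: | IN=(all ⊤) | OUT={a:+; rest ⊤}
  B2: | IN={a:+; rest ⊤} | OUT={a:+, b:0, e:-; rest ⊤}
  B3: | IN={a:+; rest ⊤} | OUT={a:+; rest ⊤}
  B4: | IN=(all ⊤) | OUT=(all ⊤)

Merge at B3: IN[B3] = OUT[B1] ⊔ OUT[B2] = {a: +, b: ⊤, c: ⊤, d: ⊤, e: ⊤, f: ⊤}

Answer: {a: +, b: ⊤, c: ⊤, d: ⊤, e: ⊤, f: ⊤}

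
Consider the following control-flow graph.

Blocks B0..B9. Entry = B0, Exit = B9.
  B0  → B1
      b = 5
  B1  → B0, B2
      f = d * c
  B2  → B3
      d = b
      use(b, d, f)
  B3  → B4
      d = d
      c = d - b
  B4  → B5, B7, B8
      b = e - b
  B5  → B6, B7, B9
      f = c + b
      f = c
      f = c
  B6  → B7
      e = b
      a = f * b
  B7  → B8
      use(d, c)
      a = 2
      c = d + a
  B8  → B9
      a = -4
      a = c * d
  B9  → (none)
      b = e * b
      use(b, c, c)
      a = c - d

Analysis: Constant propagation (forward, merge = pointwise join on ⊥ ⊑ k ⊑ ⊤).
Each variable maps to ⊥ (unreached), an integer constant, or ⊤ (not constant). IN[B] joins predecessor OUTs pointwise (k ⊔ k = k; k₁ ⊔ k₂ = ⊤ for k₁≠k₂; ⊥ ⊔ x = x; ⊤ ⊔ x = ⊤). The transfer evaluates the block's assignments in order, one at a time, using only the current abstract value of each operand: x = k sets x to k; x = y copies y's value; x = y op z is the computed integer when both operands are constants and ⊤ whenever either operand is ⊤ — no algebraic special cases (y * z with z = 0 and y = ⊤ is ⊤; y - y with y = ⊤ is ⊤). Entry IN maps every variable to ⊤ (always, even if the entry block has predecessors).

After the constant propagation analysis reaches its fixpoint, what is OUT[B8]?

Answer: {a: ⊤, b: ⊤, c: ⊤, d: 5, e: ⊤, f: ⊤}

Derivation:
Fixpoint table:
  B0:  IN=(all ⊤)  OUT={b:5; rest ⊤}
  B1:  IN={b:5; rest ⊤}  OUT={b:5; rest ⊤}
  B2:  IN={b:5; rest ⊤}  OUT={b:5, d:5; rest ⊤}
  B3:  IN={b:5, d:5; rest ⊤}  OUT={b:5, c:0, d:5; rest ⊤}
  B4:  IN={b:5, c:0, d:5; rest ⊤}  OUT={c:0, d:5; rest ⊤}
  B5:  IN={c:0, d:5; rest ⊤}  OUT={c:0, d:5, f:0; rest ⊤}
  B6:  IN={c:0, d:5, f:0; rest ⊤}  OUT={c:0, d:5, f:0; rest ⊤}
  B7:  IN={c:0, d:5; rest ⊤}  OUT={a:2, c:7, d:5; rest ⊤}
  B8:  IN={d:5; rest ⊤}  OUT={d:5; rest ⊤}
  B9:  IN={d:5; rest ⊤}  OUT={d:5; rest ⊤}

Merge at B8: IN[B8] = OUT[B4] ⊔ OUT[B7] = {a: ⊤, b: ⊤, c: ⊤, d: 5, e: ⊤, f: ⊤}
Applying B8's transfer function to that IN value gives OUT[B8] (row B8 above).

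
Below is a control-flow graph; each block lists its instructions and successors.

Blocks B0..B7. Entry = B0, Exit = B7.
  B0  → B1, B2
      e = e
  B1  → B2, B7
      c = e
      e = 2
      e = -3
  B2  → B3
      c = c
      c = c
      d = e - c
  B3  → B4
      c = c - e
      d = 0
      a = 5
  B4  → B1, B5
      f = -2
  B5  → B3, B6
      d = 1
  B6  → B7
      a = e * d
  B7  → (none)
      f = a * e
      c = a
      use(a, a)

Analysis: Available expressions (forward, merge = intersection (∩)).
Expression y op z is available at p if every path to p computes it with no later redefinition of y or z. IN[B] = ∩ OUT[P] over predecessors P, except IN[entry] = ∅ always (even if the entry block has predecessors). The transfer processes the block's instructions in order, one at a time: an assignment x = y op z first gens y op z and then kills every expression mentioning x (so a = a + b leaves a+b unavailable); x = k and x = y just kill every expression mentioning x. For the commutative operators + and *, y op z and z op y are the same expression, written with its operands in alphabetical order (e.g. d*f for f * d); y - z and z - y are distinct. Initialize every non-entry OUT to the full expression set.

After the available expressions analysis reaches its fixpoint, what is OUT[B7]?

Converged values:
  B0: | IN={} | OUT={}
  B1: | IN={} | OUT={}
  B2: | IN={} | OUT={e-c}
  B3: | IN={} | OUT={}
  B4: | IN={} | OUT={}
  B5: | IN={} | OUT={}
  B6: | IN={} | OUT={d*e}
  B7: | IN={} | OUT={a*e}

Merge at B7: IN[B7] = OUT[B1] ∩ OUT[B6] = {}
Applying B7's transfer function to that IN value gives OUT[B7] (row B7 above).

Answer: {a*e}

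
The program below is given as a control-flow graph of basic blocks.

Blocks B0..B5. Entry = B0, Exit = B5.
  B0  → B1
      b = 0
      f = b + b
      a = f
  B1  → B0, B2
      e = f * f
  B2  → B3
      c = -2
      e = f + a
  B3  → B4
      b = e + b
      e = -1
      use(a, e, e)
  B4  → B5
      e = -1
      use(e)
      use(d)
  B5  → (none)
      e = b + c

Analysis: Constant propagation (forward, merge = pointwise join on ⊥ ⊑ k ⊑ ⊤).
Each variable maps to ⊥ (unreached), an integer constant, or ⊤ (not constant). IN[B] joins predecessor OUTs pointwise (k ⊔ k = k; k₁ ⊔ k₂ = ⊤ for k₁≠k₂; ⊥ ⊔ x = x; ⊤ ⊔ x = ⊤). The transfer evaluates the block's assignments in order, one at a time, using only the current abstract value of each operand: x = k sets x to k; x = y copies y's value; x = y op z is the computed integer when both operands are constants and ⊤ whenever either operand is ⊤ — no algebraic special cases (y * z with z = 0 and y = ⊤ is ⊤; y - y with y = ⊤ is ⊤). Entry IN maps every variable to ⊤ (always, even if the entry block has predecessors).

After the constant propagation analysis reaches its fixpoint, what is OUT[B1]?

Per-block solution:
  B0:  IN=(all ⊤)  OUT={a:0, b:0, f:0; rest ⊤}
  B1:  IN={a:0, b:0, f:0; rest ⊤}  OUT={a:0, b:0, e:0, f:0; rest ⊤}
  B2:  IN={a:0, b:0, e:0, f:0; rest ⊤}  OUT={a:0, b:0, c:-2, e:0, f:0; rest ⊤}
  B3:  IN={a:0, b:0, c:-2, e:0, f:0; rest ⊤}  OUT={a:0, b:0, c:-2, e:-1, f:0; rest ⊤}
  B4:  IN={a:0, b:0, c:-2, e:-1, f:0; rest ⊤}  OUT={a:0, b:0, c:-2, e:-1, f:0; rest ⊤}
  B5:  IN={a:0, b:0, c:-2, e:-1, f:0; rest ⊤}  OUT={a:0, b:0, c:-2, e:-2, f:0; rest ⊤}

Merge at B1: IN[B1] = OUT[B0] = {a: 0, b: 0, c: ⊤, d: ⊤, e: ⊤, f: 0}
Applying B1's transfer function to that IN value gives OUT[B1] (row B1 above).

Answer: {a: 0, b: 0, c: ⊤, d: ⊤, e: 0, f: 0}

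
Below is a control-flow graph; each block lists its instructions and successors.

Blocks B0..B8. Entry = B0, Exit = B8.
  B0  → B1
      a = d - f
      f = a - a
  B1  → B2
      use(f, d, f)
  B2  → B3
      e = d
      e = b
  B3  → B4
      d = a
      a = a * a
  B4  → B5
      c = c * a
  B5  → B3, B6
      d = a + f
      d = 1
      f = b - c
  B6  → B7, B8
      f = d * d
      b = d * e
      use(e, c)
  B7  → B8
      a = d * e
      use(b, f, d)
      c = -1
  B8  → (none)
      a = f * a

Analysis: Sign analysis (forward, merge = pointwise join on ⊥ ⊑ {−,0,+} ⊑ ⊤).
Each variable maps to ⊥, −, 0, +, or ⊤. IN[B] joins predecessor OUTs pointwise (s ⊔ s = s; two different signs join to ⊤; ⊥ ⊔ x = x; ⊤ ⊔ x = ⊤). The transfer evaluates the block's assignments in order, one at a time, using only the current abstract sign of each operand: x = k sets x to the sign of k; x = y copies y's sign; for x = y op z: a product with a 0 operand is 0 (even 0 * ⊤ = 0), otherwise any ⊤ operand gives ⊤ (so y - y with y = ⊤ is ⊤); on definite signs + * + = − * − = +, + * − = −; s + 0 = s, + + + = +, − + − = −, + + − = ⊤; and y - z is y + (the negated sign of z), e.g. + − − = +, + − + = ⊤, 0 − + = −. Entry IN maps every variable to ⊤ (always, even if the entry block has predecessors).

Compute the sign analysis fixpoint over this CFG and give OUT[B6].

Fixpoint table:
  B0: | IN=(all ⊤) | OUT=(all ⊤)
  B1: | IN=(all ⊤) | OUT=(all ⊤)
  B2: | IN=(all ⊤) | OUT=(all ⊤)
  B3: | IN=(all ⊤) | OUT=(all ⊤)
  B4: | IN=(all ⊤) | OUT=(all ⊤)
  B5: | IN=(all ⊤) | OUT={d:+; rest ⊤}
  B6: | IN={d:+; rest ⊤} | OUT={d:+, f:+; rest ⊤}
  B7: | IN={d:+, f:+; rest ⊤} | OUT={c:-, d:+, f:+; rest ⊤}
  B8: | IN={d:+, f:+; rest ⊤} | OUT={d:+, f:+; rest ⊤}

Merge at B6: IN[B6] = OUT[B5] = {a: ⊤, b: ⊤, c: ⊤, d: +, e: ⊤, f: ⊤}
Applying B6's transfer function to that IN value gives OUT[B6] (row B6 above).

Answer: {a: ⊤, b: ⊤, c: ⊤, d: +, e: ⊤, f: +}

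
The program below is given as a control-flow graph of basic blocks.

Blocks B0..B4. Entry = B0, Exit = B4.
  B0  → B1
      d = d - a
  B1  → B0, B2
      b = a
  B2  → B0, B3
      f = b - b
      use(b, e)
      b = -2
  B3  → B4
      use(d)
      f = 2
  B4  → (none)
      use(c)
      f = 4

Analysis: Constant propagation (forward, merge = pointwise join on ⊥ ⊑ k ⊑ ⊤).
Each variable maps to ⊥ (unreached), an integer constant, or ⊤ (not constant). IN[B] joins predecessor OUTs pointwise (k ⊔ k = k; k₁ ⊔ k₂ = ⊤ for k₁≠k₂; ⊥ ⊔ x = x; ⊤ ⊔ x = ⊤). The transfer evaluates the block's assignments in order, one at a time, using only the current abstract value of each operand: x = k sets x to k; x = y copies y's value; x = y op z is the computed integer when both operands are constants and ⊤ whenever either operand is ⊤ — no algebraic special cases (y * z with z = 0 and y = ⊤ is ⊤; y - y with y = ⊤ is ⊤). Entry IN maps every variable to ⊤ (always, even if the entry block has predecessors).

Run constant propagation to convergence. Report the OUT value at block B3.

Per-block solution:
  B0:   IN=(all ⊤)   OUT=(all ⊤)
  B1:   IN=(all ⊤)   OUT=(all ⊤)
  B2:   IN=(all ⊤)   OUT={b:-2; rest ⊤}
  B3:   IN={b:-2; rest ⊤}   OUT={b:-2, f:2; rest ⊤}
  B4:   IN={b:-2, f:2; rest ⊤}   OUT={b:-2, f:4; rest ⊤}

Merge at B3: IN[B3] = OUT[B2] = {a: ⊤, b: -2, c: ⊤, d: ⊤, e: ⊤, f: ⊤}
Applying B3's transfer function to that IN value gives OUT[B3] (row B3 above).

Answer: {a: ⊤, b: -2, c: ⊤, d: ⊤, e: ⊤, f: 2}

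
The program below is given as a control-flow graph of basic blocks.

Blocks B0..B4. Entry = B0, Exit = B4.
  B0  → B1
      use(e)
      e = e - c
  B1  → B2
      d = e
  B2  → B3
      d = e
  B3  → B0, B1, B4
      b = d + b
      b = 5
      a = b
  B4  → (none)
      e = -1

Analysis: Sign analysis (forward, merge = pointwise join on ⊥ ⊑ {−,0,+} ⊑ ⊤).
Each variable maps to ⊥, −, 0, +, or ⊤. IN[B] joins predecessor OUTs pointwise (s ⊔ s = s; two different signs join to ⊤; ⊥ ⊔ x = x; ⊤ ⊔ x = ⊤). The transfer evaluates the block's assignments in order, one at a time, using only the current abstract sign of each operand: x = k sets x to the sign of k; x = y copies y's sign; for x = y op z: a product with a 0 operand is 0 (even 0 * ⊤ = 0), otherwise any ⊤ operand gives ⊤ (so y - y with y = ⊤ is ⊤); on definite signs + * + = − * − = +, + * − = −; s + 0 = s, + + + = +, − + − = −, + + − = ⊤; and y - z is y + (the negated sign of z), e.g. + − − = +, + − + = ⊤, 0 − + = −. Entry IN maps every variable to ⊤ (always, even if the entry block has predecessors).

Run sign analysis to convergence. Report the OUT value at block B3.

Per-block solution:
  B0:   IN=(all ⊤)   OUT=(all ⊤)
  B1:   IN=(all ⊤)   OUT=(all ⊤)
  B2:   IN=(all ⊤)   OUT=(all ⊤)
  B3:   IN=(all ⊤)   OUT={a:+, b:+; rest ⊤}
  B4:   IN={a:+, b:+; rest ⊤}   OUT={a:+, b:+, e:-; rest ⊤}

Merge at B3: IN[B3] = OUT[B2] = {a: ⊤, b: ⊤, c: ⊤, d: ⊤, e: ⊤, f: ⊤}
Applying B3's transfer function to that IN value gives OUT[B3] (row B3 above).

Answer: {a: +, b: +, c: ⊤, d: ⊤, e: ⊤, f: ⊤}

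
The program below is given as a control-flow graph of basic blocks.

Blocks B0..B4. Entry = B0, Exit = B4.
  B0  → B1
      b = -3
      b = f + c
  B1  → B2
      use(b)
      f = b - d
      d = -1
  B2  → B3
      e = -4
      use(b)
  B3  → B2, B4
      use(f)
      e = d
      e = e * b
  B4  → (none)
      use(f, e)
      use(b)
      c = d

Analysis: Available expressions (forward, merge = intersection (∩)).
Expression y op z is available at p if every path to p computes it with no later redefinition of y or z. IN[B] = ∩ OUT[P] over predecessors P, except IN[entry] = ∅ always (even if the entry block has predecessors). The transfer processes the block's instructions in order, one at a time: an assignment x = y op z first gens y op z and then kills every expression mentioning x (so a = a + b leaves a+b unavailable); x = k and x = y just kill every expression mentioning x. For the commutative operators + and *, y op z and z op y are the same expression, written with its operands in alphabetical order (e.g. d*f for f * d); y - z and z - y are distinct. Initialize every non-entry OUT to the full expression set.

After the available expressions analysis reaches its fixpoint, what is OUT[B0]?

Answer: {c+f}

Trace:
Fixpoint table:
  B0: | IN={} | OUT={c+f}
  B1: | IN={c+f} | OUT={}
  B2: | IN={} | OUT={}
  B3: | IN={} | OUT={}
  B4: | IN={} | OUT={}

B0 is the boundary node: IN[B0] = {}
Applying B0's transfer function to that IN value gives OUT[B0] (row B0 above).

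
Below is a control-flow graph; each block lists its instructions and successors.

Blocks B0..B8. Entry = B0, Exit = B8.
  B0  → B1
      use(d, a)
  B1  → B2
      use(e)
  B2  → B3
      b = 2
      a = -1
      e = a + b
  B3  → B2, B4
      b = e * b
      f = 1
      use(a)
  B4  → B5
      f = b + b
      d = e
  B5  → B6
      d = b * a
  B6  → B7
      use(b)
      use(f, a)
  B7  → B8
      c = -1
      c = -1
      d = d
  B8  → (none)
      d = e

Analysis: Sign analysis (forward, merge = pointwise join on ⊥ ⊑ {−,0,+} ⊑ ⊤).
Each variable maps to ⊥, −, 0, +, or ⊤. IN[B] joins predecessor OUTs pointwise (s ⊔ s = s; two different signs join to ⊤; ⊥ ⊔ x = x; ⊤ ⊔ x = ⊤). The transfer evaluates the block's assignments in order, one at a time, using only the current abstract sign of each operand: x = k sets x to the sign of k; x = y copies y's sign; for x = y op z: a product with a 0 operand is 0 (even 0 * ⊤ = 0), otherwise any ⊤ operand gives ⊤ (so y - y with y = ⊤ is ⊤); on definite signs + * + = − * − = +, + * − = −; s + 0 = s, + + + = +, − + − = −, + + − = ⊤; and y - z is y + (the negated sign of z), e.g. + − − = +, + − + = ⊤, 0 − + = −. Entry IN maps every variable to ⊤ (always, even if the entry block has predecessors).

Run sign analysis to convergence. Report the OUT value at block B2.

Fixpoint table:
  B0:  IN=(all ⊤)  OUT=(all ⊤)
  B1:  IN=(all ⊤)  OUT=(all ⊤)
  B2:  IN=(all ⊤)  OUT={a:-, b:+; rest ⊤}
  B3:  IN={a:-, b:+; rest ⊤}  OUT={a:-, f:+; rest ⊤}
  B4:  IN={a:-, f:+; rest ⊤}  OUT={a:-; rest ⊤}
  B5:  IN={a:-; rest ⊤}  OUT={a:-; rest ⊤}
  B6:  IN={a:-; rest ⊤}  OUT={a:-; rest ⊤}
  B7:  IN={a:-; rest ⊤}  OUT={a:-, c:-; rest ⊤}
  B8:  IN={a:-, c:-; rest ⊤}  OUT={a:-, c:-; rest ⊤}

Merge at B2: IN[B2] = OUT[B1] ⊔ OUT[B3] = {a: ⊤, b: ⊤, c: ⊤, d: ⊤, e: ⊤, f: ⊤}
Applying B2's transfer function to that IN value gives OUT[B2] (row B2 above).

Answer: {a: -, b: +, c: ⊤, d: ⊤, e: ⊤, f: ⊤}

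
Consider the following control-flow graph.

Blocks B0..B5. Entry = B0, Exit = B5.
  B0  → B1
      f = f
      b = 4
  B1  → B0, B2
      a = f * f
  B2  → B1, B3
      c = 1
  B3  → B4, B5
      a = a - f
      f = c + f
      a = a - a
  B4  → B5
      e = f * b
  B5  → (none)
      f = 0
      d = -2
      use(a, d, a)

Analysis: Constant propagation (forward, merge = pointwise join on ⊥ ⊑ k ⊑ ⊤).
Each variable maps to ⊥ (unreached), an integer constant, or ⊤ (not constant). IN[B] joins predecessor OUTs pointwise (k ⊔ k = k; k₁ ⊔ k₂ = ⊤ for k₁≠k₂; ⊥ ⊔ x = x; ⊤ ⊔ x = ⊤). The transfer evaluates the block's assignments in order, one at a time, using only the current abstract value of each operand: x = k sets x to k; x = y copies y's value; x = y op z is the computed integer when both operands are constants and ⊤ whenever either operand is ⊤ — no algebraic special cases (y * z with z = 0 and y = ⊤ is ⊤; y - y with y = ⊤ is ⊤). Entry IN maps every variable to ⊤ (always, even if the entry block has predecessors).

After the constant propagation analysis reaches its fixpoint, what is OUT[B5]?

Answer: {a: ⊤, b: 4, c: 1, d: -2, e: ⊤, f: 0}

Working:
Per-block solution:
  B0:   IN=(all ⊤)   OUT={b:4; rest ⊤}
  B1:   IN={b:4; rest ⊤}   OUT={b:4; rest ⊤}
  B2:   IN={b:4; rest ⊤}   OUT={b:4, c:1; rest ⊤}
  B3:   IN={b:4, c:1; rest ⊤}   OUT={b:4, c:1; rest ⊤}
  B4:   IN={b:4, c:1; rest ⊤}   OUT={b:4, c:1; rest ⊤}
  B5:   IN={b:4, c:1; rest ⊤}   OUT={b:4, c:1, d:-2, f:0; rest ⊤}

Merge at B5: IN[B5] = OUT[B3] ⊔ OUT[B4] = {a: ⊤, b: 4, c: 1, d: ⊤, e: ⊤, f: ⊤}
Applying B5's transfer function to that IN value gives OUT[B5] (row B5 above).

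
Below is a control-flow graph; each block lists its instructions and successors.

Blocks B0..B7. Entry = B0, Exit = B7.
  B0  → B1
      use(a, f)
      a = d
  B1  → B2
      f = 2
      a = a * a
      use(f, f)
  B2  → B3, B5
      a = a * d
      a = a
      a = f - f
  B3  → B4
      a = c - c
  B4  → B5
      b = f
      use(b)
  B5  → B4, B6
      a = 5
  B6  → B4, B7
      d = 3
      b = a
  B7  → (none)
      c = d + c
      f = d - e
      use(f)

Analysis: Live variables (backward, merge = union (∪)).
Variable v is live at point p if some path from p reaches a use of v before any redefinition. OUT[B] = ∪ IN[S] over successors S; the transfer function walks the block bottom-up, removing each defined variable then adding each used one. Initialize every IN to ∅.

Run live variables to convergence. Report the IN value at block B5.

Answer: {c, e, f}

Working:
Per-block solution:
  B0:  IN={a, c, d, e, f}  OUT={a, c, d, e}
  B1:  IN={a, c, d, e}  OUT={a, c, d, e, f}
  B2:  IN={a, c, d, e, f}  OUT={c, e, f}
  B3:  IN={c, e, f}  OUT={c, e, f}
  B4:  IN={c, e, f}  OUT={c, e, f}
  B5:  IN={c, e, f}  OUT={a, c, e, f}
  B6:  IN={a, c, e, f}  OUT={c, d, e, f}
  B7:  IN={c, d, e}  OUT={}

Merge at B5: OUT[B5] = IN[B4] ⊔ IN[B6] = {a, c, e, f}
Applying B5's transfer function to that OUT value gives IN[B5] (row B5 above).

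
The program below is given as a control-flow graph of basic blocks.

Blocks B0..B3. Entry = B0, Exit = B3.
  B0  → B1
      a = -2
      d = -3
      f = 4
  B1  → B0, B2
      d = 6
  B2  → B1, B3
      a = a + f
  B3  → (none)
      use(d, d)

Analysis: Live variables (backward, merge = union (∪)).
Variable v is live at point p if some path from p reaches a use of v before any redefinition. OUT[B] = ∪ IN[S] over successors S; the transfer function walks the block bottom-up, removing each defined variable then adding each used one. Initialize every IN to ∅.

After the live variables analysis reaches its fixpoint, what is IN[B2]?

Per-block solution:
  B0:  IN={}  OUT={a, f}
  B1:  IN={a, f}  OUT={a, d, f}
  B2:  IN={a, d, f}  OUT={a, d, f}
  B3:  IN={d}  OUT={}

Merge at B2: OUT[B2] = IN[B1] ⊔ IN[B3] = {a, d, f}
Applying B2's transfer function to that OUT value gives IN[B2] (row B2 above).

Answer: {a, d, f}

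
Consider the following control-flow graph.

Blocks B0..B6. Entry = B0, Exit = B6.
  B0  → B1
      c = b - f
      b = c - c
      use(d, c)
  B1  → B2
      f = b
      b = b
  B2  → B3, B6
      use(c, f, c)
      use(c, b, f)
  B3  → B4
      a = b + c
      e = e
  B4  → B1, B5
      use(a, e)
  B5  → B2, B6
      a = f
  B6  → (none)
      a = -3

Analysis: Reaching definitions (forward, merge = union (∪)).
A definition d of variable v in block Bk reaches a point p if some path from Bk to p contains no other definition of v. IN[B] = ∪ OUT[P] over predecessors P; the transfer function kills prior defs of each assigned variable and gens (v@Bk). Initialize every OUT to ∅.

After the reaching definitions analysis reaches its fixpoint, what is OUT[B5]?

Answer: {a@B5, b@B1, c@B0, e@B3, f@B1}

Derivation:
Converged values:
  B0:   IN={}   OUT={b@B0, c@B0}
  B1:   IN={a@B3, b@B0, b@B1, c@B0, e@B3, f@B1}   OUT={a@B3, b@B1, c@B0, e@B3, f@B1}
  B2:   IN={a@B3, a@B5, b@B1, c@B0, e@B3, f@B1}   OUT={a@B3, a@B5, b@B1, c@B0, e@B3, f@B1}
  B3:   IN={a@B3, a@B5, b@B1, c@B0, e@B3, f@B1}   OUT={a@B3, b@B1, c@B0, e@B3, f@B1}
  B4:   IN={a@B3, b@B1, c@B0, e@B3, f@B1}   OUT={a@B3, b@B1, c@B0, e@B3, f@B1}
  B5:   IN={a@B3, b@B1, c@B0, e@B3, f@B1}   OUT={a@B5, b@B1, c@B0, e@B3, f@B1}
  B6:   IN={a@B3, a@B5, b@B1, c@B0, e@B3, f@B1}   OUT={a@B6, b@B1, c@B0, e@B3, f@B1}

Merge at B5: IN[B5] = OUT[B4] = {a@B3, b@B1, c@B0, e@B3, f@B1}
Applying B5's transfer function to that IN value gives OUT[B5] (row B5 above).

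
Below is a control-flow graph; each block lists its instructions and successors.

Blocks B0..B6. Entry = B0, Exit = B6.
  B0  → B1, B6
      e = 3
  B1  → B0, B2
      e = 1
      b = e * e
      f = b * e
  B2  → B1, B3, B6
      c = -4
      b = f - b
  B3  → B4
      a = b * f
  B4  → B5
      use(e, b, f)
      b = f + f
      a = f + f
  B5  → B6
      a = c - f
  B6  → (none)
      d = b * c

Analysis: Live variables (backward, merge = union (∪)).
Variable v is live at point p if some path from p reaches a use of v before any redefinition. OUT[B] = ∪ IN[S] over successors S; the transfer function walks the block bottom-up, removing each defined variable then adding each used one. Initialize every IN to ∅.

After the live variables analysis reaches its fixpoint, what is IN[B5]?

Answer: {b, c, f}

Trace:
Fixpoint table:
  B0:   IN={b, c}   OUT={b, c}
  B1:   IN={c}   OUT={b, c, e, f}
  B2:   IN={b, e, f}   OUT={b, c, e, f}
  B3:   IN={b, c, e, f}   OUT={b, c, e, f}
  B4:   IN={b, c, e, f}   OUT={b, c, f}
  B5:   IN={b, c, f}   OUT={b, c}
  B6:   IN={b, c}   OUT={}

Merge at B5: OUT[B5] = IN[B6] = {b, c}
Applying B5's transfer function to that OUT value gives IN[B5] (row B5 above).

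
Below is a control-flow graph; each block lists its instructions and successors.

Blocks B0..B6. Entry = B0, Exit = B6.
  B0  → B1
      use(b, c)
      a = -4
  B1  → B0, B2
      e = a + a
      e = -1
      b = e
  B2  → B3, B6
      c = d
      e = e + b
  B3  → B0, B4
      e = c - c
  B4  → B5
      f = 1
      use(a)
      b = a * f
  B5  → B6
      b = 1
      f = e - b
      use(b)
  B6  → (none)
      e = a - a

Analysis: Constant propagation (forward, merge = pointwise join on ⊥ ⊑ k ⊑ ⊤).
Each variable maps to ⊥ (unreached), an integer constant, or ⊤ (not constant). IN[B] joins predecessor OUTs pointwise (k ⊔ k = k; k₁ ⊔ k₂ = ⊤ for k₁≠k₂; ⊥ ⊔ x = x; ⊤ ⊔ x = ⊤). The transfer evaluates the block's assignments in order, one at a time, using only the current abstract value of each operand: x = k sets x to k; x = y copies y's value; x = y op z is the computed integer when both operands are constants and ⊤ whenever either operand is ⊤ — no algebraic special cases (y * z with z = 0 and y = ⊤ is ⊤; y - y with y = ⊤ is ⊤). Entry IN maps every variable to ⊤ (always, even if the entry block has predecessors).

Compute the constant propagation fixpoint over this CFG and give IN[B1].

Answer: {a: -4, b: ⊤, c: ⊤, d: ⊤, e: ⊤, f: ⊤}

Trace:
Fixpoint table:
  B0: | IN=(all ⊤) | OUT={a:-4; rest ⊤}
  B1: | IN={a:-4; rest ⊤} | OUT={a:-4, b:-1, e:-1; rest ⊤}
  B2: | IN={a:-4, b:-1, e:-1; rest ⊤} | OUT={a:-4, b:-1, e:-2; rest ⊤}
  B3: | IN={a:-4, b:-1, e:-2; rest ⊤} | OUT={a:-4, b:-1; rest ⊤}
  B4: | IN={a:-4, b:-1; rest ⊤} | OUT={a:-4, b:-4, f:1; rest ⊤}
  B5: | IN={a:-4, b:-4, f:1; rest ⊤} | OUT={a:-4, b:1; rest ⊤}
  B6: | IN={a:-4; rest ⊤} | OUT={a:-4, e:0; rest ⊤}

Merge at B1: IN[B1] = OUT[B0] = {a: -4, b: ⊤, c: ⊤, d: ⊤, e: ⊤, f: ⊤}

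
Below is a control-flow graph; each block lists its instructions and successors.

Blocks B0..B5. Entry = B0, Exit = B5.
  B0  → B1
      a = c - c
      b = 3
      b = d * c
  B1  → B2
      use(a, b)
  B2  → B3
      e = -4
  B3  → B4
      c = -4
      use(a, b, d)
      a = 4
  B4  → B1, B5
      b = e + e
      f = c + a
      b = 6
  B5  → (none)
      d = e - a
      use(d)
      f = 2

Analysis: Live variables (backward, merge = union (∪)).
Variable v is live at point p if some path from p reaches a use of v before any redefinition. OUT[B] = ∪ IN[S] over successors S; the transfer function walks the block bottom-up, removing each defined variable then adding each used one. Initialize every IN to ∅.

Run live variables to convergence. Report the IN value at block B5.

Fixpoint table:
  B0:   IN={c, d}   OUT={a, b, d}
  B1:   IN={a, b, d}   OUT={a, b, d}
  B2:   IN={a, b, d}   OUT={a, b, d, e}
  B3:   IN={a, b, d, e}   OUT={a, c, d, e}
  B4:   IN={a, c, d, e}   OUT={a, b, d, e}
  B5:   IN={a, e}   OUT={}

B5 is the boundary node: OUT[B5] = {}
Applying B5's transfer function to that OUT value gives IN[B5] (row B5 above).

Answer: {a, e}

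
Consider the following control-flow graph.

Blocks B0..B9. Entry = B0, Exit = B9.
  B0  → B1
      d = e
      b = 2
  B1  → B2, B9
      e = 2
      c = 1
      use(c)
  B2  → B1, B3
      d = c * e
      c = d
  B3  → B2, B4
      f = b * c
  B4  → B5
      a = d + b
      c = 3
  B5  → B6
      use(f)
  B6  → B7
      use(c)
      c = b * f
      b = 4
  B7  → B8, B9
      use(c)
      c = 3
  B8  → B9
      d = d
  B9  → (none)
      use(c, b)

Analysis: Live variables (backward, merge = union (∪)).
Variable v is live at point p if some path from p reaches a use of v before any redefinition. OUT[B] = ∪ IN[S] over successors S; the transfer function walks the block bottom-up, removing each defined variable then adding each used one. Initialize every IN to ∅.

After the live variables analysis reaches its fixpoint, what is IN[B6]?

Answer: {b, c, d, f}

Working:
Fixpoint table:
  B0: | IN={e} | OUT={b}
  B1: | IN={b} | OUT={b, c, e}
  B2: | IN={b, c, e} | OUT={b, c, d, e}
  B3: | IN={b, c, d, e} | OUT={b, c, d, e, f}
  B4: | IN={b, d, f} | OUT={b, c, d, f}
  B5: | IN={b, c, d, f} | OUT={b, c, d, f}
  B6: | IN={b, c, d, f} | OUT={b, c, d}
  B7: | IN={b, c, d} | OUT={b, c, d}
  B8: | IN={b, c, d} | OUT={b, c}
  B9: | IN={b, c} | OUT={}

Merge at B6: OUT[B6] = IN[B7] = {b, c, d}
Applying B6's transfer function to that OUT value gives IN[B6] (row B6 above).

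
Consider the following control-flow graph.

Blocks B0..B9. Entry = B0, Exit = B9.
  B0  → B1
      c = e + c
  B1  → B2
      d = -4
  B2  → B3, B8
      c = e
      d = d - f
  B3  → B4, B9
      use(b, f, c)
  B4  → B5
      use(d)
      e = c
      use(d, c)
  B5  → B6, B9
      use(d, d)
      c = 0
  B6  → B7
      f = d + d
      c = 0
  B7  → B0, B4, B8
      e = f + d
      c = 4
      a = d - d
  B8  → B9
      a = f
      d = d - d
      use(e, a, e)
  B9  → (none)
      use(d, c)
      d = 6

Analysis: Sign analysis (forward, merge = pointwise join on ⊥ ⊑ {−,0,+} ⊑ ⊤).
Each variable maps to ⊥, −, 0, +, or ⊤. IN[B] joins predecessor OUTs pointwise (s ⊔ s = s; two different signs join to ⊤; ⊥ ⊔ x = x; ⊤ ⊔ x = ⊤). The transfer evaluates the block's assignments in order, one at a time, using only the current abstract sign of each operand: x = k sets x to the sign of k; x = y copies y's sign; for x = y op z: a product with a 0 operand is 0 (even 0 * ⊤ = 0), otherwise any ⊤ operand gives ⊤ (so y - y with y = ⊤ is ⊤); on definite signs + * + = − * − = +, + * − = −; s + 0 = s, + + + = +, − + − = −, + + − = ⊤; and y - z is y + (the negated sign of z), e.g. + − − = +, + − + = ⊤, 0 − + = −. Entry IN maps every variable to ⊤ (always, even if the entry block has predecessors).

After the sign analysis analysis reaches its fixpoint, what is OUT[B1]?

Answer: {a: ⊤, b: ⊤, c: ⊤, d: -, e: ⊤, f: ⊤}

Derivation:
Converged values:
  B0:   IN=(all ⊤)   OUT=(all ⊤)
  B1:   IN=(all ⊤)   OUT={d:-; rest ⊤}
  B2:   IN={d:-; rest ⊤}   OUT=(all ⊤)
  B3:   IN=(all ⊤)   OUT=(all ⊤)
  B4:   IN=(all ⊤)   OUT=(all ⊤)
  B5:   IN=(all ⊤)   OUT={c:0; rest ⊤}
  B6:   IN={c:0; rest ⊤}   OUT={c:0; rest ⊤}
  B7:   IN={c:0; rest ⊤}   OUT={c:+; rest ⊤}
  B8:   IN=(all ⊤)   OUT=(all ⊤)
  B9:   IN=(all ⊤)   OUT={d:+; rest ⊤}

Merge at B1: IN[B1] = OUT[B0] = {a: ⊤, b: ⊤, c: ⊤, d: ⊤, e: ⊤, f: ⊤}
Applying B1's transfer function to that IN value gives OUT[B1] (row B1 above).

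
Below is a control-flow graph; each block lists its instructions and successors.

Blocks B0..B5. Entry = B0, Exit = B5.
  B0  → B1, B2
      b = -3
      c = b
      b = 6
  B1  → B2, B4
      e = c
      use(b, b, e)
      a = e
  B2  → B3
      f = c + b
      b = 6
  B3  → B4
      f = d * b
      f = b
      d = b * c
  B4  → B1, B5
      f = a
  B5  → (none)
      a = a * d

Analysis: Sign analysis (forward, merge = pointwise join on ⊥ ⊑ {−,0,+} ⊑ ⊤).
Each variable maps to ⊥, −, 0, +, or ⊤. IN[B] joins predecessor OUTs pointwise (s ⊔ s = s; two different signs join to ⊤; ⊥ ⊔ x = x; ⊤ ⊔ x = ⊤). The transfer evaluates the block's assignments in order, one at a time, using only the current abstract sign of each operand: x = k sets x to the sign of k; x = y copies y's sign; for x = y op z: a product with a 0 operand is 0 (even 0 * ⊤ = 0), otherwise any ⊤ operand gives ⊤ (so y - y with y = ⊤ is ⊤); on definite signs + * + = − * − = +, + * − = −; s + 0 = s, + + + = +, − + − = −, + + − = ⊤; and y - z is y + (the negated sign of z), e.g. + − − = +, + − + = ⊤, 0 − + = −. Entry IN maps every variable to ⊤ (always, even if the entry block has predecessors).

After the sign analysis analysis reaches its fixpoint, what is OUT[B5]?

Answer: {a: ⊤, b: +, c: -, d: ⊤, e: ⊤, f: ⊤}

Working:
Converged values:
  B0: | IN=(all ⊤) | OUT={b:+, c:-; rest ⊤}
  B1: | IN={b:+, c:-; rest ⊤} | OUT={a:-, b:+, c:-, e:-; rest ⊤}
  B2: | IN={b:+, c:-; rest ⊤} | OUT={b:+, c:-; rest ⊤}
  B3: | IN={b:+, c:-; rest ⊤} | OUT={b:+, c:-, d:-, f:+; rest ⊤}
  B4: | IN={b:+, c:-; rest ⊤} | OUT={b:+, c:-; rest ⊤}
  B5: | IN={b:+, c:-; rest ⊤} | OUT={b:+, c:-; rest ⊤}

Merge at B5: IN[B5] = OUT[B4] = {a: ⊤, b: +, c: -, d: ⊤, e: ⊤, f: ⊤}
Applying B5's transfer function to that IN value gives OUT[B5] (row B5 above).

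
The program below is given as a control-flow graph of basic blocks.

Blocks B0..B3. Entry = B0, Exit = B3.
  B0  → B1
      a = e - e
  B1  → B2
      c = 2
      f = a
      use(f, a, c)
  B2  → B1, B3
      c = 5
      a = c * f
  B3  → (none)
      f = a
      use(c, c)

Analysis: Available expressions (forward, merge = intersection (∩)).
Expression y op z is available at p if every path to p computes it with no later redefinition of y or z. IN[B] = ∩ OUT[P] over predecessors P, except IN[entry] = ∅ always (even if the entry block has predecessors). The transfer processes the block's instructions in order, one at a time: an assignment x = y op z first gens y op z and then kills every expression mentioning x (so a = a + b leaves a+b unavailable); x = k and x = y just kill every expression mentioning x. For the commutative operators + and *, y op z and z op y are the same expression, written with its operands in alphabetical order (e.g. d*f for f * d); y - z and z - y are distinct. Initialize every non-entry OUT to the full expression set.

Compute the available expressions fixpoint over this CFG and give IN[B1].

Answer: {e-e}

Trace:
Fixpoint table:
  B0:  IN={}  OUT={e-e}
  B1:  IN={e-e}  OUT={e-e}
  B2:  IN={e-e}  OUT={c*f, e-e}
  B3:  IN={c*f, e-e}  OUT={e-e}

Merge at B1: IN[B1] = OUT[B0] ∩ OUT[B2] = {e-e}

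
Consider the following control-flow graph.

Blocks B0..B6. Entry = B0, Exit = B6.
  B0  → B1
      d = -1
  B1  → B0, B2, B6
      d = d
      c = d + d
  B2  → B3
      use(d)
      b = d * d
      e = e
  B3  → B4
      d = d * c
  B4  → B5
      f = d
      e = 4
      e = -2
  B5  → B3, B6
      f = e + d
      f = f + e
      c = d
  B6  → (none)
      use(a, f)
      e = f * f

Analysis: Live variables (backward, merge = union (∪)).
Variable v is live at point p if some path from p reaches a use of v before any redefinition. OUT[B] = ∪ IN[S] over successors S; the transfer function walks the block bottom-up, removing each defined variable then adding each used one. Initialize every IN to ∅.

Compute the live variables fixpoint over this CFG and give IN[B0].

Per-block solution:
  B0:   IN={a, e, f}   OUT={a, d, e, f}
  B1:   IN={a, d, e, f}   OUT={a, c, d, e, f}
  B2:   IN={a, c, d, e}   OUT={a, c, d}
  B3:   IN={a, c, d}   OUT={a, d}
  B4:   IN={a, d}   OUT={a, d, e}
  B5:   IN={a, d, e}   OUT={a, c, d, f}
  B6:   IN={a, f}   OUT={}

Merge at B0: OUT[B0] = IN[B1] = {a, d, e, f}
Applying B0's transfer function to that OUT value gives IN[B0] (row B0 above).

Answer: {a, e, f}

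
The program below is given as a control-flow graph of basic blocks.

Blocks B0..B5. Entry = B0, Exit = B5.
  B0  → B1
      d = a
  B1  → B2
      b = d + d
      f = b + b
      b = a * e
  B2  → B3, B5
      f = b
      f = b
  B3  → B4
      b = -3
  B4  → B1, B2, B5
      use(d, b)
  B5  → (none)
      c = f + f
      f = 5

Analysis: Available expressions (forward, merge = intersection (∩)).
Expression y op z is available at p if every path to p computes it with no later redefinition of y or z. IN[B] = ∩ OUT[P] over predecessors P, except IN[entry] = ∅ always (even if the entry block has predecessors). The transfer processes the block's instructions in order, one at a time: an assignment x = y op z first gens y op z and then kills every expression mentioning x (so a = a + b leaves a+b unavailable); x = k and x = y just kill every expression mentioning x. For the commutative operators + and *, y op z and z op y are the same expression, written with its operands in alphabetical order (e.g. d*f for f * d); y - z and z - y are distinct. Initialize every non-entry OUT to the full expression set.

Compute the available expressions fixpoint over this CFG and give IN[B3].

Converged values:
  B0:  IN={}  OUT={}
  B1:  IN={}  OUT={a*e, d+d}
  B2:  IN={a*e, d+d}  OUT={a*e, d+d}
  B3:  IN={a*e, d+d}  OUT={a*e, d+d}
  B4:  IN={a*e, d+d}  OUT={a*e, d+d}
  B5:  IN={a*e, d+d}  OUT={a*e, d+d}

Merge at B3: IN[B3] = OUT[B2] = {a*e, d+d}

Answer: {a*e, d+d}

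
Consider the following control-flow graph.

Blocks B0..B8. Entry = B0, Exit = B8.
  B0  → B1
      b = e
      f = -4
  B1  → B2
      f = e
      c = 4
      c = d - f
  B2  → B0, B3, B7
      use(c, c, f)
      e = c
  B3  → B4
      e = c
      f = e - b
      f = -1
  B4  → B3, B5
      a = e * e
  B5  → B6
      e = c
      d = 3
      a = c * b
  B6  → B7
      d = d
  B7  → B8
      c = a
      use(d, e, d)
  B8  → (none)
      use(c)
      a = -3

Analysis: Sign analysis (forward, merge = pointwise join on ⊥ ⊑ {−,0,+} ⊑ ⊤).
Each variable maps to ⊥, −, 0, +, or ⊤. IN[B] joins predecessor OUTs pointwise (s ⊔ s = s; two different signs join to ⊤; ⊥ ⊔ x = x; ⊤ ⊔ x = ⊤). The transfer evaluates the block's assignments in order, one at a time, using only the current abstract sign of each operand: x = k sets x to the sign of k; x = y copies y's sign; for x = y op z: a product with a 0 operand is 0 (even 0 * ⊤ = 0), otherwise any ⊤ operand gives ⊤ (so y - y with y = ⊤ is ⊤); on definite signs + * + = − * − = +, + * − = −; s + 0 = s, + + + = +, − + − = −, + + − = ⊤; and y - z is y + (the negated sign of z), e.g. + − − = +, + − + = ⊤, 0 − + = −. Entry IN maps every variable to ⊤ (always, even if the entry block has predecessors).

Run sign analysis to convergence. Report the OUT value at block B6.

Answer: {a: ⊤, b: ⊤, c: ⊤, d: +, e: ⊤, f: -}

Derivation:
Converged values:
  B0: | IN=(all ⊤) | OUT={f:-; rest ⊤}
  B1: | IN={f:-; rest ⊤} | OUT=(all ⊤)
  B2: | IN=(all ⊤) | OUT=(all ⊤)
  B3: | IN=(all ⊤) | OUT={f:-; rest ⊤}
  B4: | IN={f:-; rest ⊤} | OUT={f:-; rest ⊤}
  B5: | IN={f:-; rest ⊤} | OUT={d:+, f:-; rest ⊤}
  B6: | IN={d:+, f:-; rest ⊤} | OUT={d:+, f:-; rest ⊤}
  B7: | IN=(all ⊤) | OUT=(all ⊤)
  B8: | IN=(all ⊤) | OUT={a:-; rest ⊤}

Merge at B6: IN[B6] = OUT[B5] = {a: ⊤, b: ⊤, c: ⊤, d: +, e: ⊤, f: -}
Applying B6's transfer function to that IN value gives OUT[B6] (row B6 above).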